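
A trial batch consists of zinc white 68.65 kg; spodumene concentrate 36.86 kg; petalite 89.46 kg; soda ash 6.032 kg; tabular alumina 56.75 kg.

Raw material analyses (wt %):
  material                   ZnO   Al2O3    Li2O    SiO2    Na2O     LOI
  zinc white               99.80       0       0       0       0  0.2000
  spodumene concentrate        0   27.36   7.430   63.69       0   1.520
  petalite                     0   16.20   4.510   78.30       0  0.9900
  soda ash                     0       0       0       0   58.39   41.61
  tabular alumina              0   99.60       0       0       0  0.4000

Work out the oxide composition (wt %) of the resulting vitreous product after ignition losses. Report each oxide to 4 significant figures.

Glass mass = 253.4 kg (batch 257.8 − LOI 4.320).
Composition: ZnO 27.03%, Al2O3 32.00%, Li2O 2.673%, SiO2 36.90%, Na2O 1.390%

All internal work carries exact precision in all steps — working values are printed, rounded to 4 significant figures, as written. Each reported result includes exactly one rounding; derived quantities, including totals, glass mass, the yield, ignition loss, five oxide percentages, are computed starting from the weights on 253.4 kg of glass in full float precision as they appear in question or answer.
Oxide masses out of the charge:
  ZnO: 68.65·0.9980 = 68.51 kg
  Al2O3: 36.86·0.2736 + 89.46·0.1620 + 56.75·0.9960 = 81.10 kg
  Li2O: 36.86·0.07430 + 89.46·0.04510 = 6.773 kg
  SiO2: 36.86·0.6369 + 89.46·0.7830 = 93.52 kg
  Na2O: 6.032·0.5839 = 3.522 kg
LOI: 68.65·0.002000 + 36.86·0.01520 + 89.46·0.009900 + 6.032·0.4161 + 56.75·0.004000 = 4.320 kg
Resulting glass, batch − LOI: 257.8 − 4.320 = 253.4 kg (consistent with Σ oxide mass)
percent by weight: oxide/glass ×100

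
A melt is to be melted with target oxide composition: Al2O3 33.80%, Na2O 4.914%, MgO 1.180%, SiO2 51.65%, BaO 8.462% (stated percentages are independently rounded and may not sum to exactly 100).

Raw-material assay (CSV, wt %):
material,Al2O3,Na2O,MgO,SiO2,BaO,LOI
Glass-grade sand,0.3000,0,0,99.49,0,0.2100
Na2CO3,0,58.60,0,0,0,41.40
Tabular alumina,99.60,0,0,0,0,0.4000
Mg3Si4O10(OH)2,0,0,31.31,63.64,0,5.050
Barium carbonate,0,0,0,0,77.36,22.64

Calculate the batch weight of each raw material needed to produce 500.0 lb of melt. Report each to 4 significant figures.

Batch per 500.0 lb melt:
  Glass-grade sand: 247.5 lb
  Na2CO3: 41.93 lb
  Tabular alumina: 168.9 lb
  Mg3Si4O10(OH)2: 18.84 lb
  Barium carbonate: 54.69 lb
Total batch = 531.9 lb; LOI loss = 31.89 lb; yield = 94.00%

All arithmetic runs at full precision at every stage — values along the way are printed, rounded to four significant figures, between the steps. A single rounding completes every reported value; derived quantities, including five oxide percentages, totals, the yield, ignition loss, glass mass, are rebuilt from the weighed amounts per 500.0 lb of glass in exact precision, as given in the problem or the answer.
Target oxide masses per 500.0 lb melt:
  Al2O3: 33.80% × 500.0 = 169.0 lb
  Na2O: 4.914% × 500.0 = 24.57 lb
  MgO: 1.180% × 500.0 = 5.900 lb
  SiO2: 51.65% × 500.0 = 258.2 lb
  BaO: 8.462% × 500.0 = 42.31 lb
Checking each oxide sum per the reported batch figures, at the basis given (sums match the target masses modulo rounding of the values):
  Al2O3: 247.5·0.003000 + 168.9·0.9960 = 169.0 lb (target 169.0 lb)
  Na2O: 41.93·0.5860 = 24.57 lb (target 24.57 lb)
  MgO: 18.84·0.3131 = 5.899 lb (target 5.900 lb)
  SiO2: 247.5·0.9949 + 18.84·0.6364 = 258.2 lb (target 258.2 lb)
  BaO: 54.69·0.7736 = 42.31 lb (target 42.31 lb)
Glass mass check: whole batch net of LOI = 500.0 lb (targets for the oxides total 500.0 lb; against the stated basis, 500.0 lb — rounding explains the deltas).
Summing the batch: Σ batch = 531.9 lb; LOI removed, Σ of batch·LOI: 31.89 lb; yield = glass ÷ total batch = 94.00%.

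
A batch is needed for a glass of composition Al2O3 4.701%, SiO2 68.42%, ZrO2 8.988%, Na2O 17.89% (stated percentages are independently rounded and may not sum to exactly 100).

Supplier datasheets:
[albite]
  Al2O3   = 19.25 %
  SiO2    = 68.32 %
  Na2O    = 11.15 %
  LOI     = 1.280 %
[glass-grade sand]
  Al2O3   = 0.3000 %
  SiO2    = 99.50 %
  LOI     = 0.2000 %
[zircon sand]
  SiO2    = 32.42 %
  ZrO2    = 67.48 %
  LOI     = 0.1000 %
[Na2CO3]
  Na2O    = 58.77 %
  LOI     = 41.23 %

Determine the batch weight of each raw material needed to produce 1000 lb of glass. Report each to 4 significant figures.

Batch per 1000 lb glass:
  albite: 236.7 lb
  glass-grade sand: 481.7 lb
  zircon sand: 133.2 lb
  Na2CO3: 259.5 lb
Total batch = 1111 lb; LOI loss = 111.1 lb; yield = 90.00%

Values along the way appear (rounded to 4 significant figures) between the steps; all arithmetic runs at full float precision from start to finish. A single rounding completes each reported figure. All derived quantities (the totals, four oxide percentages, net glass mass, LOI, yield) are re-derived from the weighed amounts at 1000 lb of glass at full float precision as given in the problem or answer text.
Per-oxide target masses for 1000 lb glass:
  Al2O3: 4.701% × 1000 = 47.01 lb
  SiO2: 68.42% × 1000 = 684.2 lb
  ZrO2: 8.988% × 1000 = 89.88 lb
  Na2O: 17.89% × 1000 = 178.9 lb
Sums-versus-targets review working from each reported weight, for the quoted basis mass (every target is met by its sum exact up to rounding of places):
  Al2O3: 236.7·0.1925 + 481.7·0.003000 = 47.01 lb (target 47.01 lb)
  SiO2: 236.7·0.6832 + 481.7·0.9950 + 133.2·0.3242 = 684.2 lb (target 684.2 lb)
  ZrO2: 133.2·0.6748 = 89.88 lb (target 89.88 lb)
  Na2O: 236.7·0.1115 + 259.5·0.5877 = 178.9 lb (target 178.9 lb)
Glass-mass sanity pass: total charge less LOI = 1000 lb (the targets, summed, come to 1000 lb; versus the stated basis of 1000 lb — deltas are rounding alone).
Batch total: Σ batch = 1111 lb; the LOI term Σ batch·LOI equals 111.1 lb; the yield ratio, glass ÷ batch: 90.00%.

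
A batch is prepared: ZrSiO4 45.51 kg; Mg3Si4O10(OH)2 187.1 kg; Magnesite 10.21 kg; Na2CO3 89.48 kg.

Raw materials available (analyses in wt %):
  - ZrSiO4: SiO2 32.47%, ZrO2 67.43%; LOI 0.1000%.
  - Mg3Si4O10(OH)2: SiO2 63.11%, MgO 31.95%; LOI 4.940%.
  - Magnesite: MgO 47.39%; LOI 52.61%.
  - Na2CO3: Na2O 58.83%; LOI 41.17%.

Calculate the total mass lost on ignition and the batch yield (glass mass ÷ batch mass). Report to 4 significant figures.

LOI loss = 51.50 kg; glass = 280.8 kg; yield = 84.50%

Full precision is kept from start to finish; the intermediate values appear, rounded to four significant digits, between the steps — every reported number is rounded just once — derived quantities, which include ignition loss, the four compositions, yield, the totals, net glass mass, are carried at full precision, as they appear in the problem or the answer, from the batch weights at 280.8 kg of glass.
Ignition loss by material:
  ZrSiO4: 45.51 × 0.001000 = 0.04551 kg
  Mg3Si4O10(OH)2: 187.1 × 0.04940 = 9.243 kg
  Magnesite: 10.21 × 0.5261 = 5.371 kg
  Na2CO3: 89.48 × 0.4117 = 36.84 kg
Total LOI = 51.50 kg
Glass = batch − LOI = 332.3 − 51.50 = 280.8 kg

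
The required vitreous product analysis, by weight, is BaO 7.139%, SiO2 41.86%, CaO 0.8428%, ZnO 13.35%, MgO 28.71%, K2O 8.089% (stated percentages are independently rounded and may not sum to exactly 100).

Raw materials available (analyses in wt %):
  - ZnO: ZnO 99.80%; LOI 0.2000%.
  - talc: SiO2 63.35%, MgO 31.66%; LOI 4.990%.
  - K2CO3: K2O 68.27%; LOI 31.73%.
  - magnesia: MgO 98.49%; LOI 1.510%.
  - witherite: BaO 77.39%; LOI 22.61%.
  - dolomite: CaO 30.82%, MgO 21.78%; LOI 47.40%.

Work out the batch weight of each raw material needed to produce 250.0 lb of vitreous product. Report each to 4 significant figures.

Batch per 250.0 lb vitreous product:
  ZnO: 33.44 lb
  talc: 165.2 lb
  K2CO3: 29.62 lb
  magnesia: 18.26 lb
  witherite: 23.06 lb
  dolomite: 6.836 lb
Total batch = 276.4 lb; LOI loss = 26.44 lb; yield = 90.44%

All arithmetic keeps exact precision end to end — values along the way are shown with 4-significant-figure rounding on the page. Every reported figure carries a single rounding; all derived quantities, which include the totals, net glass mass, ignition loss, six oxide percentages, the yield, are carried in exact precision, exactly as shown in problem or answer, starting from the weights at 250.0 lb of glass.
The oxide mass targets at 250.0 lb vitreous product:
  BaO: 7.139% × 250.0 = 17.85 lb
  SiO2: 41.86% × 250.0 = 104.6 lb
  CaO: 0.8428% × 250.0 = 2.107 lb
  ZnO: 13.35% × 250.0 = 33.38 lb
  MgO: 28.71% × 250.0 = 71.78 lb
  K2O: 8.089% × 250.0 = 20.22 lb
Verifying the oxide balance on the weights just shown, under the basis named above (target by target, the sums agree given rounding of the digits):
  BaO: 23.06·0.7739 = 17.85 lb (target 17.85 lb)
  SiO2: 165.2·0.6335 = 104.7 lb (target 104.6 lb)
  CaO: 6.836·0.3082 = 2.107 lb (target 2.107 lb)
  ZnO: 33.44·0.9980 = 33.37 lb (target 33.38 lb)
  MgO: 165.2·0.3166 + 18.26·0.9849 + 6.836·0.2178 = 71.78 lb (target 71.78 lb)
  K2O: 29.62·0.6827 = 20.22 lb (target 20.22 lb)
The glass-mass cross-check: whole batch net of LOI = 250.0 lb (targets for the oxides total 250.0 lb; stated basis 250.0 lb — any gap is answer rounding).
Summing the batch: Σ batch = 276.4 lb; Σ batch·LOI gives LOI loss = 26.44 lb; glass ÷ batch gives a yield of 90.44%.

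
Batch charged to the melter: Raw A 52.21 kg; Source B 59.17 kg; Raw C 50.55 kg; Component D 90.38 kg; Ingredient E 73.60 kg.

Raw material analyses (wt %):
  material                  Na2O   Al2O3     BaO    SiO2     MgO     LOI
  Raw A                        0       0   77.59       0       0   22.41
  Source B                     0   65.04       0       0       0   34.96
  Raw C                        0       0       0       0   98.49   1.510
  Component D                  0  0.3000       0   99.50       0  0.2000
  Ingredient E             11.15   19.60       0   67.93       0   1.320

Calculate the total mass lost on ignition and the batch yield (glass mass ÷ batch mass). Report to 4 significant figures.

Exact precision is carried in every operation; in-progress results appear with 4-significant-figure rounding alongside each step; every reported number undergoes a single rounding; all derived quantities are computed at exact precision (yield, ignition loss, net glass mass, totals, the five compositions) from the weighed amounts on 291.6 kg of glass as written in the problem or answer text.
Loss on ignition, line by line:
  Raw A: 52.21 × 0.2241 = 11.70 kg
  Source B: 59.17 × 0.3496 = 20.69 kg
  Raw C: 50.55 × 0.01510 = 0.7633 kg
  Component D: 90.38 × 0.002000 = 0.1808 kg
  Ingredient E: 73.60 × 0.01320 = 0.9715 kg
Total LOI = 34.30 kg
Glass = batch − LOI = 325.9 − 34.30 = 291.6 kg

LOI loss = 34.30 kg; glass = 291.6 kg; yield = 89.48%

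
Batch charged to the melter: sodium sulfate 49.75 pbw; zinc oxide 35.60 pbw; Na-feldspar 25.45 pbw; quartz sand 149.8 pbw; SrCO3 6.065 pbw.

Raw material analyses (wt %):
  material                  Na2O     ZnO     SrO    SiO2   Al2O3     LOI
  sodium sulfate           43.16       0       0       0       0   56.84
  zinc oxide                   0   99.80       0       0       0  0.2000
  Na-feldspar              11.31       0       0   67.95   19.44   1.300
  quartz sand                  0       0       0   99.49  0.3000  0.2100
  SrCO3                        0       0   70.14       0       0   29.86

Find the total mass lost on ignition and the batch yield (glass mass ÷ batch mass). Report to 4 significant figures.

LOI loss = 30.81 pbw; glass = 235.9 pbw; yield = 88.45%

Every computation maintains exact precision from start to finish; rounding to four significant figures applies to every intermediate as shown. Exactly one rounding is applied to each reported result — all derived quantities are carried in exact precision (net glass mass, the totals, LOI, yield, five oxide percentages) from the batch weights per 235.9 pbw of glass precisely as stated by the problem or the answer.
Each material's LOI contribution:
  sodium sulfate: 49.75 × 0.5684 = 28.28 pbw
  zinc oxide: 35.60 × 0.002000 = 0.07120 pbw
  Na-feldspar: 25.45 × 0.01300 = 0.3308 pbw
  quartz sand: 149.8 × 0.002100 = 0.3146 pbw
  SrCO3: 6.065 × 0.2986 = 1.811 pbw
Total LOI = 30.81 pbw
Glass = batch − LOI = 266.7 − 30.81 = 235.9 pbw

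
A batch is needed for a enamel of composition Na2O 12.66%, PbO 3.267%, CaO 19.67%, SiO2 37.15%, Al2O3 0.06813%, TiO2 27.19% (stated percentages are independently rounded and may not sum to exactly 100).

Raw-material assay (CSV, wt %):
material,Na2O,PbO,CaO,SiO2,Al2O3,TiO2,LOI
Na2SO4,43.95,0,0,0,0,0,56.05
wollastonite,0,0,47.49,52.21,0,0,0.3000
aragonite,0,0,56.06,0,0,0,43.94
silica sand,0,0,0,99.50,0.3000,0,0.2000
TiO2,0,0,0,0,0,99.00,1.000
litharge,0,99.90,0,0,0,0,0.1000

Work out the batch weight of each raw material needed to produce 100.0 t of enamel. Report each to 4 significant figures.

The working math maintains full float precision in every operation; mid-chain values are displayed rounded to 4 significant figures as written. Every reported figure is rounded a single time. Derived quantities (LOI, glass mass, the totals, six oxide percentages, the yield) are recomputed from the weighed amounts on 100.0 t of glass at full float precision, as set out in the question or the answer.
Oxide mass targets, per 100.0 t enamel:
  Na2O: 12.66% × 100.0 = 12.66 t
  PbO: 3.267% × 100.0 = 3.267 t
  CaO: 19.67% × 100.0 = 19.67 t
  SiO2: 37.15% × 100.0 = 37.15 t
  Al2O3: 0.06813% × 100.0 = 0.06813 t
  TiO2: 27.19% × 100.0 = 27.19 t
Verifying the oxide balance per the reported batch figures, under the basis named above (delivered sums recover each target inside rounding margins):
  Na2O: 28.81·0.4395 = 12.66 t (target 12.66 t)
  PbO: 3.270·0.9990 = 3.267 t (target 3.267 t)
  CaO: 27.88·0.4749 + 11.47·0.5606 = 19.67 t (target 19.67 t)
  SiO2: 27.88·0.5221 + 22.71·0.9950 = 37.15 t (target 37.15 t)
  Al2O3: 22.71·0.003000 = 0.06813 t (target 0.06813 t)
  TiO2: 27.46·0.9900 = 27.19 t (target 27.19 t)
Auditing the glass mass value: total charge less LOI = 100.0 t (targets for the oxides total 100.0 t; with the basis standing at 100.0 t — any gap is answer rounding).
Adding the batch up: Σ batch = 121.6 t; LOI loss = Σ batch·LOI = 21.59 t; as yield: glass ÷ batch → 82.24%.

Batch per 100.0 t enamel:
  Na2SO4: 28.81 t
  wollastonite: 27.88 t
  aragonite: 11.47 t
  silica sand: 22.71 t
  TiO2: 27.46 t
  litharge: 3.270 t
Total batch = 121.6 t; LOI loss = 21.59 t; yield = 82.24%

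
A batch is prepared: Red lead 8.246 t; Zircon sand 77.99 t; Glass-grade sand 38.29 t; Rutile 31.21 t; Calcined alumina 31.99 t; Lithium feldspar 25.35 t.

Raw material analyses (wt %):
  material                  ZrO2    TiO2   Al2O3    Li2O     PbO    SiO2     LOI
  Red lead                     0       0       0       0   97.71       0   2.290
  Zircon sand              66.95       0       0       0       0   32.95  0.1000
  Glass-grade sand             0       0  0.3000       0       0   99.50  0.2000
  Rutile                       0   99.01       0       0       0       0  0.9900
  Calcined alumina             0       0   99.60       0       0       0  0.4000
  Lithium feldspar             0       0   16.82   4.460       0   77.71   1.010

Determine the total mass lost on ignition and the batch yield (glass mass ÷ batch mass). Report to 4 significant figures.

LOI loss = 1.036 t; glass = 212.0 t; yield = 99.51%

Values along the way are displayed, rounded to four significant figures, when written out. Each numeric step runs at full float precision through every step — a single rounding finalizes each reported number. The derived quantities are carried in exact precision (six oxide percentages, ignition loss, net glass mass, the yield, the totals) from the weighed amounts on 212.0 t of glass, exactly as shown in the question or the answer.
Ignition loss by material:
  Red lead: 8.246 × 0.02290 = 0.1888 t
  Zircon sand: 77.99 × 0.001000 = 0.07799 t
  Glass-grade sand: 38.29 × 0.002000 = 0.07658 t
  Rutile: 31.21 × 0.009900 = 0.3090 t
  Calcined alumina: 31.99 × 0.004000 = 0.1280 t
  Lithium feldspar: 25.35 × 0.01010 = 0.2560 t
Total LOI = 1.036 t
Glass = batch − LOI = 213.1 − 1.036 = 212.0 t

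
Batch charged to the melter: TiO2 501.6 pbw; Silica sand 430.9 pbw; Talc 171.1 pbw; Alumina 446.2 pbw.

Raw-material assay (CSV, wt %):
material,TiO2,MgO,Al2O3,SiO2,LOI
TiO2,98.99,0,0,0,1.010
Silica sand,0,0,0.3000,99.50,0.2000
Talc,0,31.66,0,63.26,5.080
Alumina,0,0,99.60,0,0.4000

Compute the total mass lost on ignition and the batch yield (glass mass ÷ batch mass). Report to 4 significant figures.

LOI loss = 16.40 pbw; glass = 1533 pbw; yield = 98.94%

Values along the way are printed rounded to four significant figures as written; the working math holds exact precision from first step to last. Each reported result includes exactly one rounding — all derived quantities, which include yield, ignition loss, glass mass, the totals, four oxide percentages, are computed in exact precision, exactly as printed in question or answer, from the weighed amounts per 1533 pbw of glass.
LOI of each material in turn:
  TiO2: 501.6 × 0.01010 = 5.066 pbw
  Silica sand: 430.9 × 0.002000 = 0.8618 pbw
  Talc: 171.1 × 0.05080 = 8.692 pbw
  Alumina: 446.2 × 0.004000 = 1.785 pbw
Total LOI = 16.40 pbw
Glass = batch − LOI = 1550 − 16.40 = 1533 pbw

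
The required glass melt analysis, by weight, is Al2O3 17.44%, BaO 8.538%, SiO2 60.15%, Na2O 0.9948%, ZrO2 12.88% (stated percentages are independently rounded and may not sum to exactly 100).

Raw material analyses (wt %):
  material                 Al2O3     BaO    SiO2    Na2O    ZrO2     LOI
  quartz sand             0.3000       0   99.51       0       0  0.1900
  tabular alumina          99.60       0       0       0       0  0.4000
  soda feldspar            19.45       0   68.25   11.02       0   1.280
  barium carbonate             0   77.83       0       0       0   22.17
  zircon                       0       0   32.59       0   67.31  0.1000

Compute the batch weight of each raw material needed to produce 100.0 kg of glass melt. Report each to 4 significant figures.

Mid-chain values are shown rounded off to 4 significant figures at each printed step. Every computation holds full precision from first step to last — each reported value sees exactly one rounding; all derived quantities, which include LOI, glass mass, the totals, the yield, five oxide percentages, are carried in full float precision, as written in either problem or answer, from the weighed amounts on 100.0 kg of glass.
The oxide mass targets at 100.0 kg glass melt:
  Al2O3: 17.44% × 100.0 = 17.44 kg
  BaO: 8.538% × 100.0 = 8.538 kg
  SiO2: 60.15% × 100.0 = 60.15 kg
  Na2O: 0.9948% × 100.0 = 0.9948 kg
  ZrO2: 12.88% × 100.0 = 12.88 kg
Balance tally, oxide-wise, from the weights as reported, per the basis as stated (sum by sum, the targets are met once rounding is allowed for):
  Al2O3: 47.99·0.003000 + 15.60·0.9960 + 9.027·0.1945 = 17.44 kg (target 17.44 kg)
  BaO: 10.97·0.7783 = 8.538 kg (target 8.538 kg)
  SiO2: 47.99·0.9951 + 9.027·0.6825 + 19.14·0.3259 = 60.15 kg (target 60.15 kg)
  Na2O: 9.027·0.1102 = 0.9948 kg (target 0.9948 kg)
  ZrO2: 19.14·0.6731 = 12.88 kg (target 12.88 kg)
The glass-mass cross-check: batch Σ − ignition loss = 100.0 kg (per-oxide target masses sum to 100.0 kg; stated basis 100.0 kg — a pure rounding effect).
Batch grand total — Σ batch = 102.7 kg; LOI removed, Σ of batch·LOI: 2.720 kg; glass ÷ batch gives a yield of 97.35%.

Batch per 100.0 kg glass melt:
  quartz sand: 47.99 kg
  tabular alumina: 15.60 kg
  soda feldspar: 9.027 kg
  barium carbonate: 10.97 kg
  zircon: 19.14 kg
Total batch = 102.7 kg; LOI loss = 2.720 kg; yield = 97.35%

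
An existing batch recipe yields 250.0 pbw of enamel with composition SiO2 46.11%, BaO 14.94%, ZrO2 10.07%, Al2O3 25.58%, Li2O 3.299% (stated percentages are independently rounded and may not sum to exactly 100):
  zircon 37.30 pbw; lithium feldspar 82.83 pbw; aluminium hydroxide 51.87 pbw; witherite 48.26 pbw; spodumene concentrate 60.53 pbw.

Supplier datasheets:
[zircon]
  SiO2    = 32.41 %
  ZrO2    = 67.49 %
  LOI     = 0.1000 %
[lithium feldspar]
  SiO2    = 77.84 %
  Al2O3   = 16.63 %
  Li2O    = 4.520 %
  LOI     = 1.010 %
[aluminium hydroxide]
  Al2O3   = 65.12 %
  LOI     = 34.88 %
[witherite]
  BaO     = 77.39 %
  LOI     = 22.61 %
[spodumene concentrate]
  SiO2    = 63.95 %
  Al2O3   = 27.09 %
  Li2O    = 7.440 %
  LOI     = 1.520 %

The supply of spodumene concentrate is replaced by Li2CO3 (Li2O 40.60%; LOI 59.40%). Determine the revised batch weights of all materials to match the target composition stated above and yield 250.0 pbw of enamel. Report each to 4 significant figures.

Revised batch per 250.0 pbw enamel:
  zircon: 37.30 pbw
  lithium feldspar: 132.6 pbw
  aluminium hydroxide: 64.35 pbw
  witherite: 48.26 pbw
  Li2CO3: 5.556 pbw
Total batch = 288.1 pbw; LOI loss = 38.03 pbw

The working math runs at full float precision from first step to last — working values are shown, rounded to 4 significant digits, on the page; exactly one rounding goes into each reported value. All derived quantities (totals, glass mass, ignition loss, yield, the five compositions) are re-derived from the weighed amounts per 250.0 pbw of glass in exact precision as written in question or answer.
Target masses of each oxide per 250.0 pbw enamel:
  SiO2: 46.11% × 250.0 = 115.3 pbw
  BaO: 14.94% × 250.0 = 37.35 pbw
  ZrO2: 10.07% × 250.0 = 25.18 pbw
  Al2O3: 25.58% × 250.0 = 63.95 pbw
  Li2O: 3.299% × 250.0 = 8.248 pbw
Checking each oxide sum given the weights on record, on the stated basis (oxide sums agree with the targets given rounding of the digits):
  SiO2: 37.30·0.3241 + 132.6·0.7784 = 115.3 pbw (target 115.3 pbw)
  BaO: 48.26·0.7739 = 37.35 pbw (target 37.35 pbw)
  ZrO2: 37.30·0.6749 = 25.17 pbw (target 25.18 pbw)
  Al2O3: 132.6·0.1663 + 64.35·0.6512 = 63.96 pbw (target 63.95 pbw)
  Li2O: 132.6·0.04520 + 5.556·0.4060 = 8.249 pbw (target 8.248 pbw)
Consistency of the glass mass: total batch − LOI = 250.0 pbw (the targets, summed, come to 250.0 pbw; basis as stated: 250.0 pbw — any gap is answer rounding).
Adding the batch up: Σ batch = 288.1 pbw; ignition loss, Σ(batch × LOI) = 38.03 pbw; the yield ratio, glass ÷ batch: 86.80%.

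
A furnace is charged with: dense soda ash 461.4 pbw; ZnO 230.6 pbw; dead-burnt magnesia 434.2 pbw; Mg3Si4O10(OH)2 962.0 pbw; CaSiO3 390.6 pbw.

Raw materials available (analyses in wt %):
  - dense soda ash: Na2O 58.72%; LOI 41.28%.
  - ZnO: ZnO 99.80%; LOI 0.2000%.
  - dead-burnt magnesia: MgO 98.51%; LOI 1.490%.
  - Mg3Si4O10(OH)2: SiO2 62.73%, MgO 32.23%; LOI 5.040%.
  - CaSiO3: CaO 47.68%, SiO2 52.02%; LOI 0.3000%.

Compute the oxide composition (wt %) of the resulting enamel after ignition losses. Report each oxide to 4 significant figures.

Mid-chain values appear, rounded to four significant digits, in the printout. The whole derivation holds full precision from start to finish. Exactly one rounding goes into each reported number — all derived quantities, which include the five compositions, totals, yield, LOI, net glass mass, are carried at full precision, as written in question or answer, starting from the weights per 2232 pbw of glass.
Oxide-by-oxide delivered mass:
  ZnO: 230.6·0.9980 = 230.1 pbw
  CaO: 390.6·0.4768 = 186.2 pbw
  SiO2: 962.0·0.6273 + 390.6·0.5202 = 806.7 pbw
  MgO: 434.2·0.9851 + 962.0·0.3223 = 737.8 pbw
  Na2O: 461.4·0.5872 = 270.9 pbw
LOI: 461.4·0.4128 + 230.6·0.002000 + 434.2·0.01490 + 962.0·0.05040 + 390.6·0.003000 = 247.1 pbw
Glass mass = batch − LOI = 2479 − 247.1 = 2232 pbw (= Σ oxide masses)
percent by weight: oxide/glass ×100

Glass mass = 2232 pbw (batch 2479 − LOI 247.1).
Composition: ZnO 10.31%, CaO 8.345%, SiO2 36.14%, MgO 33.06%, Na2O 12.14%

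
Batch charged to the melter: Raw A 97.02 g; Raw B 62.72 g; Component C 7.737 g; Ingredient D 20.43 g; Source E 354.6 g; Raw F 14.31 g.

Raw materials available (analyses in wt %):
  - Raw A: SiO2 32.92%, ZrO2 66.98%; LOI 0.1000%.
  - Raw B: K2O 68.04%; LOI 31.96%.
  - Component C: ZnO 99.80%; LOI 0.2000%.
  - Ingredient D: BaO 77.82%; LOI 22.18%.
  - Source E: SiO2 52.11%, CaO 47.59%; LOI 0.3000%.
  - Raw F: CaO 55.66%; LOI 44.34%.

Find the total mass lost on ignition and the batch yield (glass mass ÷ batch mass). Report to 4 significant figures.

In-progress results appear (rounded to 4 significant figures) at each printed step; full float precision is held through the solve; a single rounding yields every reported figure; the derived quantities are re-derived in full float precision (glass mass, LOI, totals, yield, six oxide percentages) from the weighed amounts per 524.7 g of glass precisely as stated by problem or answer.
Loss on ignition, line by line:
  Raw A: 97.02 × 0.001000 = 0.09702 g
  Raw B: 62.72 × 0.3196 = 20.05 g
  Component C: 7.737 × 0.002000 = 0.01547 g
  Ingredient D: 20.43 × 0.2218 = 4.531 g
  Source E: 354.6 × 0.003000 = 1.064 g
  Raw F: 14.31 × 0.4434 = 6.345 g
Total LOI = 32.10 g
Glass = batch − LOI = 556.8 − 32.10 = 524.7 g

LOI loss = 32.10 g; glass = 524.7 g; yield = 94.24%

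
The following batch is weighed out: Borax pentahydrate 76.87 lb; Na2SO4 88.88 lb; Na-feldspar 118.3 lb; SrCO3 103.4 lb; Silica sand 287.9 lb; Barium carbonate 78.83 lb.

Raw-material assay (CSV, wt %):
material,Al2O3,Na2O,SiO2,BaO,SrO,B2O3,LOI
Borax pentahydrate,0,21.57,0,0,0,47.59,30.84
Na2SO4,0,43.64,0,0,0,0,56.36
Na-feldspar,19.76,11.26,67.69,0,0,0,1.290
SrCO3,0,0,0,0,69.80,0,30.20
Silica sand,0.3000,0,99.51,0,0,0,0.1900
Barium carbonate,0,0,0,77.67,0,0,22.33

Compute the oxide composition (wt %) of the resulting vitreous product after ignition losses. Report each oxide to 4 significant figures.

Each numeric step runs at full float precision all the way through. Mid-chain values are printed, rounded to 4 significant figures, in the working — a single rounding completes each reported result. All derived quantities (glass mass, the yield, LOI, the totals, the six compositions) are rebuilt at full float precision using the weight values for 629.5 lb of glass, as they appear in question or answer.
Oxide-by-oxide delivered mass:
  Al2O3: 118.3·0.1976 + 287.9·0.003000 = 24.24 lb
  Na2O: 76.87·0.2157 + 88.88·0.4364 + 118.3·0.1126 = 68.69 lb
  SiO2: 118.3·0.6769 + 287.9·0.9951 = 366.6 lb
  BaO: 78.83·0.7767 = 61.23 lb
  SrO: 103.4·0.6980 = 72.17 lb
  B2O3: 76.87·0.4759 = 36.58 lb
LOI: 76.87·0.3084 + 88.88·0.5636 + 118.3·0.01290 + 103.4·0.3020 + 287.9·0.001900 + 78.83·0.2233 = 124.7 lb
The glass mass, total less LOI, = 754.2 − 124.7 = 629.5 lb (consistent with Σ oxide mass)
each oxide over glass, ×100, is wt %

Glass mass = 629.5 lb (batch 754.2 − LOI 124.7).
Composition: Al2O3 3.851%, Na2O 10.91%, SiO2 58.23%, BaO 9.727%, SrO 11.47%, B2O3 5.812%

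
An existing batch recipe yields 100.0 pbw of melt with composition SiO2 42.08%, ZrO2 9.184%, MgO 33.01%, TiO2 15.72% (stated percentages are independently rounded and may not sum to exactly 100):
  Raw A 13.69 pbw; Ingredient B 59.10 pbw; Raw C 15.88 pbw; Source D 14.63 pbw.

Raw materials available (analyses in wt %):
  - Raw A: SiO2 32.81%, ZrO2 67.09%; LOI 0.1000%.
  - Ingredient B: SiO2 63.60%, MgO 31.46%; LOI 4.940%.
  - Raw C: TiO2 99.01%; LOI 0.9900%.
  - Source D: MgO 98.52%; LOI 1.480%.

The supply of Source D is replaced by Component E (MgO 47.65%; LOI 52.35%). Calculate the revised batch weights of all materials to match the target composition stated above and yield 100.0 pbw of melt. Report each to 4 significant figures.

Revised batch per 100.0 pbw melt:
  Raw A: 13.69 pbw
  Ingredient B: 59.10 pbw
  Raw C: 15.88 pbw
  Component E: 30.26 pbw
Total batch = 118.9 pbw; LOI loss = 18.93 pbw

Values along the way are printed with 4-significant-figure rounding at each printed step — every computation runs at full float precision in every operation — exactly one rounding is applied to every reported number. Derived quantities (the totals, the four compositions, the yield, net glass mass, LOI) are carried in exact precision from the weighed amounts at 100.0 pbw of glass as quoted within the problem or the answer.
Oxide-by-oxide targets in 100.0 pbw melt:
  SiO2: 42.08% × 100.0 = 42.08 pbw
  ZrO2: 9.184% × 100.0 = 9.184 pbw
  MgO: 33.01% × 100.0 = 33.01 pbw
  TiO2: 15.72% × 100.0 = 15.72 pbw
Balance tally, oxide-wise, working from each reported weight, under the basis named above (each sum matches its target mass net of answer rounding effects):
  SiO2: 13.69·0.3281 + 59.10·0.6360 = 42.08 pbw (target 42.08 pbw)
  ZrO2: 13.69·0.6709 = 9.185 pbw (target 9.184 pbw)
  MgO: 59.10·0.3146 + 30.26·0.4765 = 33.01 pbw (target 33.01 pbw)
  TiO2: 15.88·0.9901 = 15.72 pbw (target 15.72 pbw)
Glass mass check: batch total minus LOI = 100.0 pbw (per-oxide target masses sum to 99.99 pbw; against the stated basis, 100.0 pbw — differing by rounding only).
Whole-batch sum: Σ batch = 118.9 pbw; Σ batch·LOI gives LOI loss = 18.93 pbw; yield: glass divided by total = 84.08%.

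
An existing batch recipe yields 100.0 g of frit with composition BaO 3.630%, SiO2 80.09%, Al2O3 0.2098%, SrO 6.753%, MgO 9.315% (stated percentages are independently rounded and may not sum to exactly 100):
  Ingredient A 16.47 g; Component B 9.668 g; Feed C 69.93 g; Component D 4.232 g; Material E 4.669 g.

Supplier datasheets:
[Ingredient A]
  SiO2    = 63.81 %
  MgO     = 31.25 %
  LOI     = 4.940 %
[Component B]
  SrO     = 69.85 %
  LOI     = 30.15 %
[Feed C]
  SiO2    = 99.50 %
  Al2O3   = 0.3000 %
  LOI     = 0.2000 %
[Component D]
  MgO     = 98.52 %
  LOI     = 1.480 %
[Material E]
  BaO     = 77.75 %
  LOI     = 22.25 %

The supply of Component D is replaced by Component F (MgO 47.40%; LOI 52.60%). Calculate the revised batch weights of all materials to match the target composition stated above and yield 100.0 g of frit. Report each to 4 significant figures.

Full precision is maintained at every stage — in-progress results are shown, with 4-significant-digit rounding, at each printed step. A single rounding produces each reported figure; all derived quantities are re-derived using the weight values per 100.0 g of glass in full float precision (totals, the yield, the five compositions, net glass mass, LOI), exactly as shown in the problem or the answer.
Oxide mass targets, per 100.0 g frit:
  BaO: 3.630% × 100.0 = 3.630 g
  SiO2: 80.09% × 100.0 = 80.09 g
  Al2O3: 0.2098% × 100.0 = 0.2098 g
  SrO: 6.753% × 100.0 = 6.753 g
  MgO: 9.315% × 100.0 = 9.315 g
A balance pass over the oxides, per the reported batch figures, on the stated basis (delivered sums recover each target exact up to rounding of places):
  BaO: 4.669·0.7775 = 3.630 g (target 3.630 g)
  SiO2: 16.47·0.6381 + 69.93·0.9950 = 80.09 g (target 80.09 g)
  Al2O3: 69.93·0.003000 = 0.2098 g (target 0.2098 g)
  SrO: 9.668·0.6985 = 6.753 g (target 6.753 g)
  MgO: 16.47·0.3125 + 8.797·0.4740 = 9.317 g (target 9.315 g)
Glass-mass closure: total charge less LOI = 100.0 g (per-oxide target masses sum to 100.0 g; basis as stated: 100.0 g — gaps are rounding artifacts).
Summing the batch: Σ batch = 109.5 g; loss to ignition Σ batch·LOI = 9.534 g; yield, glass over the total, = 91.30%.

Revised batch per 100.0 g frit:
  Ingredient A: 16.47 g
  Component B: 9.668 g
  Feed C: 69.93 g
  Component F: 8.797 g
  Material E: 4.669 g
Total batch = 109.5 g; LOI loss = 9.534 g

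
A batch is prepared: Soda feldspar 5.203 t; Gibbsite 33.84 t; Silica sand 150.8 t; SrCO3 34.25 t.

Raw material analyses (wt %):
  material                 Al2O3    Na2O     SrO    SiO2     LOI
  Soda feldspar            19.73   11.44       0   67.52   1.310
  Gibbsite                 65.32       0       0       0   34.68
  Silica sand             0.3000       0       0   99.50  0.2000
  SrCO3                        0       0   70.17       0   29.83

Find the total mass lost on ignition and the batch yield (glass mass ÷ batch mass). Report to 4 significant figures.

All arithmetic keeps full float precision at each step. Mid-chain values are displayed, rounded to four significant figures, as written — each reported value is rounded only once. All derived quantities are re-derived starting from the weights per 201.8 t of glass in full precision (net glass mass, LOI, the four compositions, totals, the yield), as written in the problem or the answer.
Ignition loss by material:
  Soda feldspar: 5.203 × 0.01310 = 0.06816 t
  Gibbsite: 33.84 × 0.3468 = 11.74 t
  Silica sand: 150.8 × 0.002000 = 0.3016 t
  SrCO3: 34.25 × 0.2983 = 10.22 t
Total LOI = 22.32 t
Glass = batch − LOI = 224.1 − 22.32 = 201.8 t

LOI loss = 22.32 t; glass = 201.8 t; yield = 90.04%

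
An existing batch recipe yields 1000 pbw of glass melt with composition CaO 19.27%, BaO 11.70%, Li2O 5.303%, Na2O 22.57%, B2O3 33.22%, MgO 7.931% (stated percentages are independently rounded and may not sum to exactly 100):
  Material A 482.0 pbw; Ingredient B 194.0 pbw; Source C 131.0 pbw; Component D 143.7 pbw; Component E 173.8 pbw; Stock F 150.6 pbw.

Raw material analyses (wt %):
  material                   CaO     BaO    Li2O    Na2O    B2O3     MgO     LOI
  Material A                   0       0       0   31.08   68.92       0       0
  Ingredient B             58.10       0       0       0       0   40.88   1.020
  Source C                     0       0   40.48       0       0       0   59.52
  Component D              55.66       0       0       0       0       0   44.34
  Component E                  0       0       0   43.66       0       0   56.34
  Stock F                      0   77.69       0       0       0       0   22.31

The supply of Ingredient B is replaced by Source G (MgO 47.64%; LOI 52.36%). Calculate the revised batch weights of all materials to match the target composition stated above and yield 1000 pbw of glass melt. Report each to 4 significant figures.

Revised batch per 1000 pbw glass melt:
  Material A: 482.0 pbw
  Source G: 166.5 pbw
  Source C: 131.0 pbw
  Component D: 346.2 pbw
  Component E: 173.8 pbw
  Stock F: 150.6 pbw
Total batch = 1450 pbw; LOI loss = 450.2 pbw

Rounding to four significant figures applies to each in-between result as printed. Each numeric step keeps full precision at all times — exactly one rounding lands on each reported result. Derived quantities are re-derived from the batch weights on 1000 pbw of glass at full float precision (totals, LOI, net glass mass, six oxide percentages, the yield), exactly as shown in the problem or answer text.
The oxide mass targets at 1000 pbw glass melt:
  CaO: 19.27% × 1000 = 192.7 pbw
  BaO: 11.70% × 1000 = 117.0 pbw
  Li2O: 5.303% × 1000 = 53.03 pbw
  Na2O: 22.57% × 1000 = 225.7 pbw
  B2O3: 33.22% × 1000 = 332.2 pbw
  MgO: 7.931% × 1000 = 79.31 pbw
Verifying the oxide balance working from each reported weight, relative to the basis at hand (sum by sum, the targets are met given rounding of the digits):
  CaO: 346.2·0.5566 = 192.7 pbw (target 192.7 pbw)
  BaO: 150.6·0.7769 = 117.0 pbw (target 117.0 pbw)
  Li2O: 131.0·0.4048 = 53.03 pbw (target 53.03 pbw)
  Na2O: 482.0·0.3108 + 173.8·0.4366 = 225.7 pbw (target 225.7 pbw)
  B2O3: 482.0·0.6892 = 332.2 pbw (target 332.2 pbw)
  MgO: 166.5·0.4764 = 79.32 pbw (target 79.31 pbw)
Glass-mass sanity pass: whole batch net of LOI = 999.9 pbw (targets for the oxides total 999.9 pbw; stated basis 1000 pbw — any gap is answer rounding).
Total batch = Σ batch = 1450 pbw; LOI removed, Σ of batch·LOI: 450.2 pbw; yield, glass over the total, = 68.96%.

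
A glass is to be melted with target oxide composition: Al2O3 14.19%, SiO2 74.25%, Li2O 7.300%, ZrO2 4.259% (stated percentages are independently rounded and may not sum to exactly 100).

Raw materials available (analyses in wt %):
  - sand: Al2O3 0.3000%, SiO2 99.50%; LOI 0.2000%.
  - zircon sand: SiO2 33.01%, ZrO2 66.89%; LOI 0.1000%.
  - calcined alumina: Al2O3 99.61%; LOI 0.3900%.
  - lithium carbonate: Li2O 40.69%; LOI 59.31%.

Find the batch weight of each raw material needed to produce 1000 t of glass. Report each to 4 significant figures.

Batch per 1000 t glass:
  sand: 725.1 t
  zircon sand: 63.67 t
  calcined alumina: 140.3 t
  lithium carbonate: 179.4 t
Total batch = 1108 t; LOI loss = 108.5 t; yield = 90.22%

The working math keeps full precision at all times; mid-chain values are displayed, rounded to four significant digits, alongside each step; each reported figure is rounded only once; derived quantities, including LOI, the yield, the four compositions, totals, glass mass, are rebuilt from the weighed amounts on 1000 t of glass at full precision as quoted within problem or answer.
Target masses of each oxide per 1000 t glass:
  Al2O3: 14.19% × 1000 = 141.9 t
  SiO2: 74.25% × 1000 = 742.5 t
  Li2O: 7.300% × 1000 = 73.00 t
  ZrO2: 4.259% × 1000 = 42.59 t
A balance pass over the oxides, per the reported batch figures, relative to the basis at hand (every target is met by its sum within answer rounding):
  Al2O3: 725.1·0.003000 + 140.3·0.9961 = 141.9 t (target 141.9 t)
  SiO2: 725.1·0.9950 + 63.67·0.3301 = 742.5 t (target 742.5 t)
  Li2O: 179.4·0.4069 = 73.00 t (target 73.00 t)
  ZrO2: 63.67·0.6689 = 42.59 t (target 42.59 t)
Glass-mass closure: net batch after ignition = 1000 t (summing oxide targets gives 1000 t; with the basis standing at 1000 t — rounding explains the deltas).
Adding the batch up: Σ batch = 1108 t; LOI removed, Σ of batch·LOI: 108.5 t; yield, glass over the total, = 90.22%.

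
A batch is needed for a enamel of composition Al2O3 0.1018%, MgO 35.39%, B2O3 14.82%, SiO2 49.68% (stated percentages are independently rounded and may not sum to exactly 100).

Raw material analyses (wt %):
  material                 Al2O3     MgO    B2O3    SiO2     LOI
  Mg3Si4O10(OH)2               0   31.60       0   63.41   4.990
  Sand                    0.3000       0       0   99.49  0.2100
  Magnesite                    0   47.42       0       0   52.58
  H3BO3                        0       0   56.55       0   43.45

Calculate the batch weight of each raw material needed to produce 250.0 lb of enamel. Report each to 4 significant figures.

Batch per 250.0 lb enamel:
  Mg3Si4O10(OH)2: 62.77 lb
  Sand: 84.83 lb
  Magnesite: 144.8 lb
  H3BO3: 65.52 lb
Total batch = 357.9 lb; LOI loss = 107.9 lb; yield = 69.85%

In-progress results appear rounded to 4 significant figures when written out — the working math holds full precision from start to finish. A single rounding completes each reported figure. Derived quantities, including the four compositions, totals, net glass mass, ignition loss, yield, are re-derived starting from the weights on 250.0 lb of glass in full precision, as written in the problem or the answer.
Oxide-by-oxide targets in 250.0 lb enamel:
  Al2O3: 0.1018% × 250.0 = 0.2545 lb
  MgO: 35.39% × 250.0 = 88.48 lb
  B2O3: 14.82% × 250.0 = 37.05 lb
  SiO2: 49.68% × 250.0 = 124.2 lb
Mass-balance tally per oxide on the weights just shown, relative to the basis at hand (oxide sums agree with the targets within answer rounding):
  Al2O3: 84.83·0.003000 = 0.2545 lb (target 0.2545 lb)
  MgO: 62.77·0.3160 + 144.8·0.4742 = 88.50 lb (target 88.48 lb)
  B2O3: 65.52·0.5655 = 37.05 lb (target 37.05 lb)
  SiO2: 62.77·0.6341 + 84.83·0.9949 = 124.2 lb (target 124.2 lb)
The glass-mass cross-check: the batch minus its LOI: 250.0 lb (oxide target masses add up to 250.0 lb; versus the stated basis of 250.0 lb — deltas are rounding alone).
Total batch = Σ batch = 357.9 lb; loss to ignition Σ batch·LOI = 107.9 lb; yield, glass over the total, = 69.85%.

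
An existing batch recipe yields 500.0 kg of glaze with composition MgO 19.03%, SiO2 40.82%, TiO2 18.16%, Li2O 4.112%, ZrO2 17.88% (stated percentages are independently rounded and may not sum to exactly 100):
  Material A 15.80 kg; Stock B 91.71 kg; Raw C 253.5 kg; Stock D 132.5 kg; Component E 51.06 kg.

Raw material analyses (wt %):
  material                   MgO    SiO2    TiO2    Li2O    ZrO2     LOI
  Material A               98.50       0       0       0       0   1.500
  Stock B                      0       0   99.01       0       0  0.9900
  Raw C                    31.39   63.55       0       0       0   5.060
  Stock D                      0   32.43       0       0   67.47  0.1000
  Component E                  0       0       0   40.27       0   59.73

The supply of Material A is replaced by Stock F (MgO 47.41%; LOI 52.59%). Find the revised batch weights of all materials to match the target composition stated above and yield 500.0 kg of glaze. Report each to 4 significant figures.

Revised batch per 500.0 kg glaze:
  Stock F: 32.82 kg
  Stock B: 91.71 kg
  Raw C: 253.5 kg
  Stock D: 132.5 kg
  Component E: 51.06 kg
Total batch = 561.6 kg; LOI loss = 61.63 kg

Values along the way are printed rounded off to 4 significant figures across the worked steps. All arithmetic holds exact precision end to end; each reported result undergoes a single rounding — derived quantities, which include ignition loss, the five compositions, yield, glass mass, the totals, are re-derived in exact precision, as given in either problem or answer, from the batch weights at 500.0 kg of glass.
The oxide mass targets at 500.0 kg glaze:
  MgO: 19.03% × 500.0 = 95.15 kg
  SiO2: 40.82% × 500.0 = 204.1 kg
  TiO2: 18.16% × 500.0 = 90.80 kg
  Li2O: 4.112% × 500.0 = 20.56 kg
  ZrO2: 17.88% × 500.0 = 89.40 kg
Balance tally, oxide-wise, with the batch weights as given, relative to the basis at hand (target by target, the sums agree given rounding of the digits):
  MgO: 32.82·0.4741 + 253.5·0.3139 = 95.13 kg (target 95.15 kg)
  SiO2: 253.5·0.6355 + 132.5·0.3243 = 204.1 kg (target 204.1 kg)
  TiO2: 91.71·0.9901 = 90.80 kg (target 90.80 kg)
  Li2O: 51.06·0.4027 = 20.56 kg (target 20.56 kg)
  ZrO2: 132.5·0.6747 = 89.40 kg (target 89.40 kg)
Glass mass check: total charge less LOI = 500.0 kg (the Σ of target masses is 500.0 kg; versus the stated basis of 500.0 kg — deltas are rounding alone).
Batch grand total — Σ batch = 561.6 kg; LOI loss = Σ batch·LOI = 61.63 kg; glass ÷ batch gives a yield of 89.03%.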